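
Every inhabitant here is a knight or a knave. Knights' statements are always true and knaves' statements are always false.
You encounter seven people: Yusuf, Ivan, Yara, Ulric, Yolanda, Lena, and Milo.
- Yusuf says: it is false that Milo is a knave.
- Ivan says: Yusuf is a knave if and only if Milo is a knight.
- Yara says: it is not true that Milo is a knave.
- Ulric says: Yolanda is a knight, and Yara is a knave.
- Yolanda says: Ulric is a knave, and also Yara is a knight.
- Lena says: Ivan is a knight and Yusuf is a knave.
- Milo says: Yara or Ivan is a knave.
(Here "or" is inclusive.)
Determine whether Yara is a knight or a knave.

Consistent assignments: {Yusuf=knight, Ivan=knave, Yara=knight, Ulric=knave, Yolanda=knight, Lena=knave, Milo=knight}
In every consistent assignment, Yara is a knight.

Yara is a knight.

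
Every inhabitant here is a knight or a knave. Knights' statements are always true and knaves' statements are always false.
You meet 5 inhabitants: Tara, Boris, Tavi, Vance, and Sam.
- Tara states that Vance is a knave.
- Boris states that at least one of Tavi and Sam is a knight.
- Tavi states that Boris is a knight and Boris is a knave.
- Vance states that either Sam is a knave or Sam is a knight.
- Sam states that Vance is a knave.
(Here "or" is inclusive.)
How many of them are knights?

The unique consistent assignment is Tara=knave, Boris=knave, Tavi=knave, Vance=knight, Sam=knave.
That has 1 knight.

1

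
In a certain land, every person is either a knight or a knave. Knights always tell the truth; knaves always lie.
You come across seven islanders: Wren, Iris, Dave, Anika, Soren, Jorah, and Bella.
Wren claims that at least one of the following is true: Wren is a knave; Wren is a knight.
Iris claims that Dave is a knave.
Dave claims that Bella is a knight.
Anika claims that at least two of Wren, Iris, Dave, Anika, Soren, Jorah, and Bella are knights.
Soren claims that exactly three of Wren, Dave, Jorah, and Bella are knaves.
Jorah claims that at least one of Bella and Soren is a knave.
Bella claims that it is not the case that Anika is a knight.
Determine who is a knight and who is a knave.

Wren is a knight, and the claim "at least one of the following is true: Wren is a knave; Wren is a knight" is indeed True.
Iris (knight): "Dave is a knave" — True. ✓
Dave is a knave, and the claim "Bella is a knight" is indeed False.
Anika is a knight, and the claim "at least two of Wren, Iris, Dave, Anika, Soren, Jorah, and Bella are knights" is indeed True.
Soren (knave): "exactly three of Wren, Dave, Jorah, and Bella are knaves" — False. ✓
Jorah is a knight, so "at least one of Bella and Soren is a knave" must be True — and it is.
Bella is a knave, and the claim "it is not the case that Anika is a knight" is indeed False.

Knights: Wren, Iris, Anika, and Jorah. Knaves: Dave, Soren, and Bella.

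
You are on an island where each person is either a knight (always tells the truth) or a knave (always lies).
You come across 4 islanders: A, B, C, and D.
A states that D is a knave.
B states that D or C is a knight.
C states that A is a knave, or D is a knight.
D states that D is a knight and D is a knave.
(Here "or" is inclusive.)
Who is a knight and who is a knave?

Knights: A. Knaves: B, C, and D.

A (knight): "D is a knave" — True. ✓
B is a knave, and the claim "D or C is a knight" is indeed false.
As a knave, C's statement "A is a knave, or D is a knight" should be false; it is.
D (knave): "D is a knight and D is a knave" — false. ✓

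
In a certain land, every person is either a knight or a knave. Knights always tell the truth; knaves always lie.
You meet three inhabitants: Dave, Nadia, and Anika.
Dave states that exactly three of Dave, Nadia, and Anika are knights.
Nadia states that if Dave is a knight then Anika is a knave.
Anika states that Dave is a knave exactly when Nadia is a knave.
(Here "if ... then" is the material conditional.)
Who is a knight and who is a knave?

Knights: Nadia. Knaves: Dave and Anika.

Dave (knave): "exactly three of Dave, Nadia, and Anika are knights" — false. ✓
Nadia (knight): "if Dave is a knight then Anika is a knave" — true. ✓
Since Anika is a knave, "Dave is a knave exactly when Nadia is a knave" needs to be false, which holds.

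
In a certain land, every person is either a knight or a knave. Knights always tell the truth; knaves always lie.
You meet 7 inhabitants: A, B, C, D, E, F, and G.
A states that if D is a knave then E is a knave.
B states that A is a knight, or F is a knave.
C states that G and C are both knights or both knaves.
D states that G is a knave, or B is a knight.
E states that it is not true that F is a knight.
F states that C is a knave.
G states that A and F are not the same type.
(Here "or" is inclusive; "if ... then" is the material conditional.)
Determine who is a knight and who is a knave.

Knights: A, B, C, D, E, and G. Knaves: F.

As a knight, A's statement "if D is a knave then E is a knave" should be True; it is.
B is a knight; "A is a knight, or F is a knave" is True, as required.
C is a knight; "G and C are both knights or both knaves" is True, as required.
D is a knight, so "G is a knave, or B is a knight" must be True — and it is.
E is a knight, so "it is not true that F is a knight" must be True — and it is.
F is a knave; "C is a knave" is false, as required.
As a knight, G's statement "A and F are not the same type" should be True; it is.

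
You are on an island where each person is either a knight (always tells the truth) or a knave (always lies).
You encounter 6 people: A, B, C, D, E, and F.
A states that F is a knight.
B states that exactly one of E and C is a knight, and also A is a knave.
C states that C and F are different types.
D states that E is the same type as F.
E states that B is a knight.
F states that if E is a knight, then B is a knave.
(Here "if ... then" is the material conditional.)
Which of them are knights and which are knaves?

A is a knave, B is a knight, C is a knave, D is a knave, E is a knight, and F is a knave.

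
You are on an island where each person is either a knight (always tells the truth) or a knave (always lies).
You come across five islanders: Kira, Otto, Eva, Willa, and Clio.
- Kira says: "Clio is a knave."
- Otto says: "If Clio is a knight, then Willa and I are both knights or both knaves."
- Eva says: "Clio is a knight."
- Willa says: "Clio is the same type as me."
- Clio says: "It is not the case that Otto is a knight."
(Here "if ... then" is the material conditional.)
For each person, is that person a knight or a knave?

Kira is a knave, Otto is a knave, Eva is a knight, Willa is a knight, and Clio is a knight.

Suppose Kira is a knight. Then Kira's statement "Clio is a knave" would have to be true. Checking the 16 ways to assign the others, none is consistent with every speaker.
(For instance, with Otto=knave, Eva=knight, Willa=knight, Clio=knight, Kira's claim "Clio is a knave" comes out false where it would need to be true.)
So Kira must be a knave, making "Clio is a knave" false. Taking Kira=knave, Otto=knave, Eva=knight, Willa=knight, Clio=knight, each remaining statement checks out:
  Otto (knave): "if Clio is a knight, then Willa and I are both knights or both knaves" — false. ✓
  Eva (knight): "Clio is a knight" — true. ✓
  Willa (knight): "Clio is the same type as me" — true. ✓
  Clio (knight): "it is not the case that Otto is a knight" — true. ✓
This is the unique consistent assignment.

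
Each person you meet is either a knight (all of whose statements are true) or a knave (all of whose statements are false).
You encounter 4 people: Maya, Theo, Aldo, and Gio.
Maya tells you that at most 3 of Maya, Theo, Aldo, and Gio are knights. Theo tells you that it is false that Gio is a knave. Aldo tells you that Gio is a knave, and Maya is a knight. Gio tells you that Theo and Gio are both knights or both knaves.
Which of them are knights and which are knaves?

Suppose Maya is a knave. Then Maya's statement "at most 3 of Maya, Theo, Aldo, and Gio are knights" would have to be false. Checking the 8 ways to assign the others, none is consistent with every speaker.
(For instance, with Theo=knight, Aldo=knave, Gio=knight, Maya's claim "at most 3 of Maya, Theo, Aldo, and Gio are knights" comes out true where it would need to be false.)
So Maya must be a knight, making "at most 3 of Maya, Theo, Aldo, and Gio are knights" true. Taking Maya=knight, Theo=knight, Aldo=knave, Gio=knight, each remaining statement checks out:
  Theo (knight): "it is false that Gio is a knave" — true. ✓
  Aldo (knave): "Gio is a knave, and Maya is a knight" — false. ✓
  Gio (knight): "Theo and Gio are both knights or both knaves" — true. ✓
This is the unique consistent assignment.

Maya is a knight, Theo is a knight, Aldo is a knave, and Gio is a knight.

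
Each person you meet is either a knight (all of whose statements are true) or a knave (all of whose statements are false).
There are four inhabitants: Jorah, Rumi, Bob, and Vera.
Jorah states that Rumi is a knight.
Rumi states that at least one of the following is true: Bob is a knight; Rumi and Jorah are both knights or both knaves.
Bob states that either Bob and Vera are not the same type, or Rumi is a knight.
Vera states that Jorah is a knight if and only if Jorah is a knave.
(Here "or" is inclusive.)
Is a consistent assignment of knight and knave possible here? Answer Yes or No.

Yes

One consistent assignment: Jorah=knight, Rumi=knight, Bob=knight, Vera=knave.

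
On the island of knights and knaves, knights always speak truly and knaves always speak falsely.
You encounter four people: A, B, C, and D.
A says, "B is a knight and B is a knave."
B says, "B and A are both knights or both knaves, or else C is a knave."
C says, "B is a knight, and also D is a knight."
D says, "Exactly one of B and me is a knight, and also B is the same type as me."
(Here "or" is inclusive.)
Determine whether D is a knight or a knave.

Consistent assignments: {A=knave, B=knight, C=knave, D=knave}
In every consistent assignment, D is a knave.

D is a knave.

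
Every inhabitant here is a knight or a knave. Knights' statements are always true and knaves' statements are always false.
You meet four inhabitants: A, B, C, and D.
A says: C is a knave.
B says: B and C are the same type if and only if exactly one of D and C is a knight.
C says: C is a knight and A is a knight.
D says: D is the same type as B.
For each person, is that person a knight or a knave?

Knights: A and B. Knaves: C and D.

Suppose A is a knave. Then A's statement "C is a knave" would have to be false. Checking the 8 ways to assign the others, none is consistent with every speaker.
(For instance, with B=knight, C=knave, D=knave, A's claim "C is a knave" comes out true where it would need to be false.)
So A must be a knight, making "C is a knave" true. Taking A=knight, B=knight, C=knave, D=knave, each remaining statement checks out:
  B (knight): "B and C are the same type if and only if exactly one of D and C is a knight" — true. ✓
  C (knave): "C is a knight and A is a knight" — false. ✓
  D (knave): "D is the same type as B" — false. ✓
This is the unique consistent assignment.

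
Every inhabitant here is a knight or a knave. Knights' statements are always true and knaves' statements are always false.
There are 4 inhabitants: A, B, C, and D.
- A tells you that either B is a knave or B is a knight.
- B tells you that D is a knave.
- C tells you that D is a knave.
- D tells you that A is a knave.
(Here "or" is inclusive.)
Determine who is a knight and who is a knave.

A is a knight, B is a knight, C is a knight, and D is a knave.

A is a knight; "either B is a knave or B is a knight" is True, as required.
B is a knight, so "D is a knave" must be True — and it is.
C is a knight, so "D is a knave" must be True — and it is.
Since D is a knave, "A is a knave" needs to be false, which holds.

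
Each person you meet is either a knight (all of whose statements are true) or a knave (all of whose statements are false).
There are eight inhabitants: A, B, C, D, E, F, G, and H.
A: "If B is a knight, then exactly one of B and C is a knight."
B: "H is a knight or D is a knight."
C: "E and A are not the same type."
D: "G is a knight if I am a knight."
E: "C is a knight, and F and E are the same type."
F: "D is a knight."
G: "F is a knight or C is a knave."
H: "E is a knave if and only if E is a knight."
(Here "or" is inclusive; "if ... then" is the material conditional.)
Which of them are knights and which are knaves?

Knights: B, C, D, E, F, and G. Knaves: A and H.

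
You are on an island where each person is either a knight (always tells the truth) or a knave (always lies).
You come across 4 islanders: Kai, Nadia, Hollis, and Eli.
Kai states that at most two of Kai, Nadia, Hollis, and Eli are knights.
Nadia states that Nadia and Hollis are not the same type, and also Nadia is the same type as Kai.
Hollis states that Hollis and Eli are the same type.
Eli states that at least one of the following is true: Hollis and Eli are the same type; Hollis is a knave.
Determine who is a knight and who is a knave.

Suppose Kai is a knave. Then Kai's statement "at most two of Kai, Nadia, Hollis, and Eli are knights" would have to be false. Checking the 8 ways to assign the others, none is consistent with every speaker.
(For instance, with Nadia=knave, Hollis=knave, Eli=knight, Kai's claim "at most two of Kai, Nadia, Hollis, and Eli are knights" comes out true where it would need to be false.)
So Kai must be a knight, making "at most two of Kai, Nadia, Hollis, and Eli are knights" true. Taking Kai=knight, Nadia=knave, Hollis=knave, Eli=knight, each remaining statement checks out:
  Nadia (knave): "Nadia and Hollis are not the same type, and also Nadia is the same type as Kai" — false. ✓
  Hollis (knave): "Hollis and Eli are the same type" — false. ✓
  Eli (knight): "at least one of the following is true: Hollis and Eli are the same type; Hollis is a knave" — true. ✓
This is the unique consistent assignment.

Kai is a knight, Nadia is a knave, Hollis is a knave, and Eli is a knight.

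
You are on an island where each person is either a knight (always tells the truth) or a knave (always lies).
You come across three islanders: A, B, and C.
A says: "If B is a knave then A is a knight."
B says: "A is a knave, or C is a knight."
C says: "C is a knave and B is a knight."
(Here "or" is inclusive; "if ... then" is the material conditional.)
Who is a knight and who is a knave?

Suppose A is a knave. Then A's statement "if B is a knave then A is a knight" would have to be false. Checking the 4 ways to assign the others, none is consistent with every speaker.
(For instance, with B=knave, C=knave, B's claim "A is a knave, or C is a knight" comes out true where it would need to be false.)
So A must be a knight, making "if B is a knave then A is a knight" true. Taking A=knight, B=knave, C=knave, each remaining statement checks out:
  B (knave): "A is a knave, or C is a knight" — false. ✓
  C (knave): "C is a knave and B is a knight" — false. ✓
This is the unique consistent assignment.

A is a knight, B is a knave, and C is a knave.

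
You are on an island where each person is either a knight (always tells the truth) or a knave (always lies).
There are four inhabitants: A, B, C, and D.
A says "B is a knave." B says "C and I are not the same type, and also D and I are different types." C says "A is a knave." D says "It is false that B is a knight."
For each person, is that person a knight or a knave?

Suppose A is a knave. Then A's statement "B is a knave" would have to be false. Checking the 8 ways to assign the others, none is consistent with every speaker.
(For instance, with B=knave, C=knave, D=knight, A's claim "B is a knave" comes out true where it would need to be false.)
So A must be a knight, making "B is a knave" true. Taking A=knight, B=knave, C=knave, D=knight, each remaining statement checks out:
  B (knave): "C and I are not the same type, and also D and I are different types" — false. ✓
  C (knave): "A is a knave" — false. ✓
  D (knight): "it is false that B is a knight" — true. ✓
This is the unique consistent assignment.

A is a knight, B is a knave, C is a knave, and D is a knight.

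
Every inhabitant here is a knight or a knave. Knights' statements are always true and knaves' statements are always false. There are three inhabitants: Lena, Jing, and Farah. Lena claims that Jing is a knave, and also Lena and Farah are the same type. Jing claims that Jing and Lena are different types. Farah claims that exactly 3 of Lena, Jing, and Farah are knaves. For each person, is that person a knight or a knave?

Suppose Lena is a knight. Then Lena's statement "Jing is a knave, and also Lena and Farah are the same type" would have to be true. Checking the 4 ways to assign the others, none is consistent with every speaker.
(For instance, with Jing=knight, Farah=knave, Lena's claim "Jing is a knave, and also Lena and Farah are the same type" comes out false where it would need to be true.)
So Lena must be a knave, making "Jing is a knave, and also Lena and Farah are the same type" false. Taking Lena=knave, Jing=knight, Farah=knave, each remaining statement checks out:
  Jing (knight): "Jing and Lena are different types" — true. ✓
  Farah (knave): "exactly 3 of Lena, Jing, and Farah are knaves" — false. ✓
This is the unique consistent assignment.

Knights: Jing. Knaves: Lena and Farah.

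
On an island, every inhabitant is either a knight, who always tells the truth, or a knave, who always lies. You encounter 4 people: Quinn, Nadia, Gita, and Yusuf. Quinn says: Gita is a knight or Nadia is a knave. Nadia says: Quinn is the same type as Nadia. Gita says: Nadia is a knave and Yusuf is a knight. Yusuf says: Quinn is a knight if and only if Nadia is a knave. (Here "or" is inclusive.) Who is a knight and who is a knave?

Quinn is a knight, Nadia is a knave, Gita is a knight, and Yusuf is a knight.

Quinn (knight): "Gita is a knight or Nadia is a knave" — true. ✓
As a knave, Nadia's statement "Quinn is the same type as Nadia" should be False; it is.
Gita is a knight; "Nadia is a knave and Yusuf is a knight" is true, as required.
Yusuf is a knight, so "Quinn is a knight if and only if Nadia is a knave" must be true — and it is.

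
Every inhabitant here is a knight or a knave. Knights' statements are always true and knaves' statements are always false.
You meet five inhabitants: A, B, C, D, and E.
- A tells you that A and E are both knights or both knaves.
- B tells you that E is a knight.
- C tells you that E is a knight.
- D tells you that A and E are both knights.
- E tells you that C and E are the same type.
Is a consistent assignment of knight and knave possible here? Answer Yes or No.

Yes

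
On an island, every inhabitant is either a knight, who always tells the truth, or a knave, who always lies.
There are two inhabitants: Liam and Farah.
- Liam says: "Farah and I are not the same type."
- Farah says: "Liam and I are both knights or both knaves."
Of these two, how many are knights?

The unique consistent assignment is Liam=knight, Farah=knave.
That has 1 knight.

1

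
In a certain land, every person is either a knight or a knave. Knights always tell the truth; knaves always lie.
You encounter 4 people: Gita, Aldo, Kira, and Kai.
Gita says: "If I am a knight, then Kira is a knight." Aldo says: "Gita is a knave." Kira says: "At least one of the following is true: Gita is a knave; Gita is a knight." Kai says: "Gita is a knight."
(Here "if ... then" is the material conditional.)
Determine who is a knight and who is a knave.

Gita is a knight, Aldo is a knave, Kira is a knight, and Kai is a knight.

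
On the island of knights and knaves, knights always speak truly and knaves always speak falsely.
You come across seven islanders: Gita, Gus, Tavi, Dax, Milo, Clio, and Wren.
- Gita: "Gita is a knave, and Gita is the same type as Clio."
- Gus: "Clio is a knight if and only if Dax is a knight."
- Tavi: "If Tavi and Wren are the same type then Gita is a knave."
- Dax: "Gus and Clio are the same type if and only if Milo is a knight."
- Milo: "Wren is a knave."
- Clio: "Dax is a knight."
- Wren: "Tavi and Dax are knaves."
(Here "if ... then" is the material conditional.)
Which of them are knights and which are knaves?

Gita is a knave, and the claim "Gita is a knave, and Gita is the same type as Clio" is indeed false.
As a knight, Gus's statement "Clio is a knight if and only if Dax is a knight" should be True; it is.
Tavi (knight): "if Tavi and Wren are the same type then Gita is a knave" — True. ✓
Dax is a knight, so "Gus and Clio are the same type if and only if Milo is a knight" must be True — and it is.
As a knight, Milo's statement "Wren is a knave" should be True; it is.
As a knight, Clio's statement "Dax is a knight" should be True; it is.
As a knave, Wren's statement "Tavi and Dax are knaves" should be false; it is.

Gita is a knave, Gus is a knight, Tavi is a knight, Dax is a knight, Milo is a knight, Clio is a knight, and Wren is a knave.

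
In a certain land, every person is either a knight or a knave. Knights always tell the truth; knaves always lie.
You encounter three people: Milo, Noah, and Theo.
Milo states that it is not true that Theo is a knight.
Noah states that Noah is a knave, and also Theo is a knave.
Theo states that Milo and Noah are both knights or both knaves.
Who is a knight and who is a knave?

Milo is a knave, Noah is a knave, and Theo is a knight.

Suppose Milo is a knight. Then Milo's statement "it is not true that Theo is a knight" would have to be true. Checking the 4 ways to assign the others, none is consistent with every speaker.
(For instance, with Noah=knave, Theo=knight, Milo's claim "it is not true that Theo is a knight" comes out false where it would need to be true.)
So Milo must be a knave, making "it is not true that Theo is a knight" false. Taking Milo=knave, Noah=knave, Theo=knight, each remaining statement checks out:
  Noah (knave): "Noah is a knave, and also Theo is a knave" — false. ✓
  Theo (knight): "Milo and Noah are both knights or both knaves" — true. ✓
This is the unique consistent assignment.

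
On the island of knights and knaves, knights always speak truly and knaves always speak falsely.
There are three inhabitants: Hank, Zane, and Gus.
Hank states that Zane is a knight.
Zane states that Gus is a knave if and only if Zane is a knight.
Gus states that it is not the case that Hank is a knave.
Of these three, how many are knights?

The unique consistent assignment is Hank=knave, Zane=knave, Gus=knave.
That has 0 knights.

0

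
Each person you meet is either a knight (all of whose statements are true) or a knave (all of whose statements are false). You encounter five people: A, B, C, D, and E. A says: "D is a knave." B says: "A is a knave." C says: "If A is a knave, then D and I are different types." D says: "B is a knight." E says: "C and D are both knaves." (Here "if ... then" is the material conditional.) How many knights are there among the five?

The unique consistent assignment is A=knight, B=knave, C=knight, D=knave, E=knave.
That has 2 knights.

2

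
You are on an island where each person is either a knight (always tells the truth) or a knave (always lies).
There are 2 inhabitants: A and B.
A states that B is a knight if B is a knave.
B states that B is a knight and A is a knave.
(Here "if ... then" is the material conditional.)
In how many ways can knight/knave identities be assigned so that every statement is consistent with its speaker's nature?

1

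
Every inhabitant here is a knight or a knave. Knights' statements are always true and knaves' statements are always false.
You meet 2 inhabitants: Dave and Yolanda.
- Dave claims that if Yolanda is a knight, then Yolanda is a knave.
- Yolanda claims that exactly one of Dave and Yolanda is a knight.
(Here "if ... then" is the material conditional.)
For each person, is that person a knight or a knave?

Suppose Dave is a knight. Then Dave's statement "if Yolanda is a knight, then Yolanda is a knave" would have to be true. Checking the 2 ways to assign the others, none is consistent with every speaker.
(For instance, with Yolanda=knight, Dave's claim "if Yolanda is a knight, then Yolanda is a knave" comes out false where it would need to be true.)
So Dave must be a knave, making "if Yolanda is a knight, then Yolanda is a knave" false. Taking Dave=knave, Yolanda=knight, each remaining statement checks out:
  Yolanda (knight): "exactly one of Dave and Yolanda is a knight" — true. ✓
This is the unique consistent assignment.

Dave is a knave and Yolanda is a knight.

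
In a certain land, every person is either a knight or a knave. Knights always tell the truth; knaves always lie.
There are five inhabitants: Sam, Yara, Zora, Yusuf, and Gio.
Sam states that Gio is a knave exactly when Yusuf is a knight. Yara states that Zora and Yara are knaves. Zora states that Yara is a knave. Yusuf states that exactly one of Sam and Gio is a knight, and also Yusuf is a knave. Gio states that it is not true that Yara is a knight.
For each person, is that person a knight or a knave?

Sam is a knight, so "Gio is a knave exactly when Yusuf is a knight" must be True — and it is.
Yara is a knave; "Zora and Yara are knaves" is False, as required.
Zora is a knight, so "Yara is a knave" must be True — and it is.
Yusuf (knave): "exactly one of Sam and Gio is a knight, and also Yusuf is a knave" — False. ✓
As a knight, Gio's statement "it is not true that Yara is a knight" should be True; it is.

Knights: Sam, Zora, and Gio. Knaves: Yara and Yusuf.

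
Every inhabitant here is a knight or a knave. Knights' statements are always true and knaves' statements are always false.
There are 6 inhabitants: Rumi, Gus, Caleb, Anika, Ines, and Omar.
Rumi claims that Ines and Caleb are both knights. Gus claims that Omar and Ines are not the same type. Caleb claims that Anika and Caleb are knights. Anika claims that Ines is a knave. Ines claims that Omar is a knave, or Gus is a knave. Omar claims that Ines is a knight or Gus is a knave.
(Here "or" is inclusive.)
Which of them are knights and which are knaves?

Rumi is a knave, Gus is a knave, Caleb is a knave, Anika is a knave, Ines is a knight, and Omar is a knight.

Rumi (knave): "Ines and Caleb are both knights" — false. ✓
Gus is a knave; "Omar and Ines are not the same type" is false, as required.
Caleb is a knave; "Anika and Caleb are knights" is false, as required.
Anika is a knave, and the claim "Ines is a knave" is indeed false.
Ines is a knight, so "Omar is a knave, or Gus is a knave" must be true — and it is.
Omar is a knight; "Ines is a knight or Gus is a knave" is true, as required.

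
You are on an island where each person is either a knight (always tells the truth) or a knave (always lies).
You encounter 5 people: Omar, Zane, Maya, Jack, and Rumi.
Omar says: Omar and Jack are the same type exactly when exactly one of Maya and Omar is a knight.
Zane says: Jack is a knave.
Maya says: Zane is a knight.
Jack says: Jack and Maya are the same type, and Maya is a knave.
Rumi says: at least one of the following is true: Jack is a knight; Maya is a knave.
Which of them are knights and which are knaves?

Knights: Omar, Zane, and Maya. Knaves: Jack and Rumi.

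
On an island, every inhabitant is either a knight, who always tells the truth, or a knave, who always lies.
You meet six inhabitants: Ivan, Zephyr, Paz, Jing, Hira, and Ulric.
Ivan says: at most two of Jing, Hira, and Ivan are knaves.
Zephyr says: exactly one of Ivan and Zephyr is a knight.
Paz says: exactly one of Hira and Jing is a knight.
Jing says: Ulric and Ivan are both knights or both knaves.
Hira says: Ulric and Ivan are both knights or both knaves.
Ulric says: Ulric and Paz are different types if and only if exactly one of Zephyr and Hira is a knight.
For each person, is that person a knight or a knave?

Ivan is a knave, Zephyr is a knight, Paz is a knave, Jing is a knave, Hira is a knave, and Ulric is a knight.

Ivan is a knave, and the claim "at most two of Jing, Hira, and Ivan are knaves" is indeed False.
Zephyr is a knight, and the claim "exactly one of Ivan and Zephyr is a knight" is indeed true.
Paz (knave): "exactly one of Hira and Jing is a knight" — False. ✓
Jing (knave): "Ulric and Ivan are both knights or both knaves" — False. ✓
Hira (knave): "Ulric and Ivan are both knights or both knaves" — False. ✓
Ulric (knight): "Ulric and Paz are different types if and only if exactly one of Zephyr and Hira is a knight" — true. ✓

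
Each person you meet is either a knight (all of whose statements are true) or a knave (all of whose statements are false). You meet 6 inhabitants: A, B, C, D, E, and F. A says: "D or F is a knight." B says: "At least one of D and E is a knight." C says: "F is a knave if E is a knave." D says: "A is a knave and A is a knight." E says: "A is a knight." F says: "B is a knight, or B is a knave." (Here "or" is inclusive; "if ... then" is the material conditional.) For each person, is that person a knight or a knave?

A is a knight, B is a knight, C is a knight, D is a knave, E is a knight, and F is a knight.

A (knight): "D or F is a knight" — True. ✓
B (knight): "at least one of D and E is a knight" — True. ✓
C is a knight, and the claim "F is a knave if E is a knave" is indeed True.
D is a knave, so "A is a knave and A is a knight" must be false — and it is.
E is a knight; "A is a knight" is True, as required.
F is a knight, and the claim "B is a knight, or B is a knave" is indeed True.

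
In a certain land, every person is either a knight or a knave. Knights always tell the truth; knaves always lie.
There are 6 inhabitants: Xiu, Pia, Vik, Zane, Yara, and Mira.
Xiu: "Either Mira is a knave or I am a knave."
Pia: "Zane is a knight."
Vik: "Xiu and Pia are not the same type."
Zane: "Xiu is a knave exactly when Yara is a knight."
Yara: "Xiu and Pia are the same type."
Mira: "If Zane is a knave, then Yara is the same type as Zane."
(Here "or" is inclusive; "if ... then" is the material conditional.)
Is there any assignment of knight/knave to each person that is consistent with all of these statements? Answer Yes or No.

No

Checking all 64 assignments, each has at least one speaker whose statement's truth value contradicts their type.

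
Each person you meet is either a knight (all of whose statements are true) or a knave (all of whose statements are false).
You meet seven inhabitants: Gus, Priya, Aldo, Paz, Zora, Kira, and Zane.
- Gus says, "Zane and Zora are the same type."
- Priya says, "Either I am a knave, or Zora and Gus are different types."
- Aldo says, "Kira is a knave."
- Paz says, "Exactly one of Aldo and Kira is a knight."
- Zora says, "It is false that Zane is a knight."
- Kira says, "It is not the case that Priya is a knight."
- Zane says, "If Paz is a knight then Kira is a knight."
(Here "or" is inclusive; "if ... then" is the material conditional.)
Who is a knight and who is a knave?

Knights: Priya, Aldo, Paz, and Zora. Knaves: Gus, Kira, and Zane.

Since Gus is a knave, "Zane and Zora are the same type" needs to be false, which holds.
Priya (knight): "either I am a knave, or Zora and Gus are different types" — true. ✓
Aldo is a knight; "Kira is a knave" is true, as required.
Paz is a knight, and the claim "exactly one of Aldo and Kira is a knight" is indeed true.
As a knight, Zora's statement "it is false that Zane is a knight" should be true; it is.
Kira is a knave; "it is not the case that Priya is a knight" is false, as required.
Zane is a knave, so "if Paz is a knight then Kira is a knight" must be false — and it is.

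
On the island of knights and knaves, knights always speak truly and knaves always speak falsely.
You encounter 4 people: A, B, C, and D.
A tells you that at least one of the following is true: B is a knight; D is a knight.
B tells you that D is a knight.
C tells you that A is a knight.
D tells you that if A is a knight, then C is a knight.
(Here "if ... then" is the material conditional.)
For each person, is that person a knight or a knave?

Suppose A is a knave. Then A's statement "at least one of the following is true: B is a knight; D is a knight" would have to be false. Checking the 8 ways to assign the others, none is consistent with every speaker.
(For instance, with B=knight, C=knight, D=knight, A's claim "at least one of the following is true: B is a knight; D is a knight" comes out true where it would need to be false.)
So A must be a knight, making "at least one of the following is true: B is a knight; D is a knight" true. Taking A=knight, B=knight, C=knight, D=knight, each remaining statement checks out:
  B (knight): "D is a knight" — true. ✓
  C (knight): "A is a knight" — true. ✓
  D (knight): "if A is a knight, then C is a knight" — true. ✓
This is the unique consistent assignment.

A is a knight, B is a knight, C is a knight, and D is a knight.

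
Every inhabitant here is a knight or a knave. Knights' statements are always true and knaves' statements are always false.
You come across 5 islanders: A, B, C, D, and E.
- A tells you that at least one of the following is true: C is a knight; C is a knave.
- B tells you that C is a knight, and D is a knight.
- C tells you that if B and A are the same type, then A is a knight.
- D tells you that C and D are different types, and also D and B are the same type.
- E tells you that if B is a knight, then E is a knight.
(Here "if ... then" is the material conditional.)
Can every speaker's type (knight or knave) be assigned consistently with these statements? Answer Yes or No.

No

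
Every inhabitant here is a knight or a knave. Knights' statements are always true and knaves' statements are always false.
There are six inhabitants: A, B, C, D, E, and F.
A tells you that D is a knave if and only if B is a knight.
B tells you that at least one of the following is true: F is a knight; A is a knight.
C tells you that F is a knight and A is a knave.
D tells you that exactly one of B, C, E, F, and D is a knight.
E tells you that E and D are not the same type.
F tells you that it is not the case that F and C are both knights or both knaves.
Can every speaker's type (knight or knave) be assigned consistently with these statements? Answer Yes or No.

One consistent assignment: A=knight, B=knight, C=knave, D=knave, E=knight, F=knight.

Yes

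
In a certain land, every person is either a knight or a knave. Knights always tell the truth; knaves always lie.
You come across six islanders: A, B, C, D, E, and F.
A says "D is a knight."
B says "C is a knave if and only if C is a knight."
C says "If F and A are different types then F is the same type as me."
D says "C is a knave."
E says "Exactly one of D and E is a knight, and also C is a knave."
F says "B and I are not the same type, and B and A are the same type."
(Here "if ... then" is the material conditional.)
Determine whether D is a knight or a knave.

Consistent assignments: {A=knave, B=knave, C=knight, D=knave, E=knave, F=knight}; {A=knave, B=knave, C=knight, D=knave, E=knave, F=knave}
In every consistent assignment, D is a knave.

D is a knave.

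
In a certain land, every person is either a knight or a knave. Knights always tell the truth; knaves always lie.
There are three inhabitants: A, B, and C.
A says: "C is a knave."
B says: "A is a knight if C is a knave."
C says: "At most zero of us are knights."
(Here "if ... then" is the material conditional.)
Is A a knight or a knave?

A is a knight.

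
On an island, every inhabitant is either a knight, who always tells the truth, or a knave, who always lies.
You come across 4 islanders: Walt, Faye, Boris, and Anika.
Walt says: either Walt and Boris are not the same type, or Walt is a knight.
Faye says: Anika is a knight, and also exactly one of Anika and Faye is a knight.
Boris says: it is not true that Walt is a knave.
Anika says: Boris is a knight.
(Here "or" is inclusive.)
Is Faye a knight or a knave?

Faye is a knave.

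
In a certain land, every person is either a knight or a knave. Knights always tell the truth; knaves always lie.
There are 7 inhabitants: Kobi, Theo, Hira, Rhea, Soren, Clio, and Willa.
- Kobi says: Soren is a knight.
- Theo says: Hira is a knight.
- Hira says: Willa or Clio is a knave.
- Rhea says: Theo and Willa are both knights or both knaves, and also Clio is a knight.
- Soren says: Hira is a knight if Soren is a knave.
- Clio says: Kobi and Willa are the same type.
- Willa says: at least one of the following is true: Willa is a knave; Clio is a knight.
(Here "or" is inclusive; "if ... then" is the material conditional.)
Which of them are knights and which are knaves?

Kobi is a knight, and the claim "Soren is a knight" is indeed True.
Since Theo is a knave, "Hira is a knight" needs to be false, which holds.
Hira (knave): "Willa or Clio is a knave" — false. ✓
Rhea is a knave, so "Theo and Willa are both knights or both knaves, and also Clio is a knight" must be false — and it is.
Soren is a knight; "Hira is a knight if Soren is a knave" is True, as required.
Clio is a knight, so "Kobi and Willa are the same type" must be True — and it is.
Willa is a knight, so "at least one of the following is true: Willa is a knave; Clio is a knight" must be True — and it is.

Kobi is a knight, Theo is a knave, Hira is a knave, Rhea is a knave, Soren is a knight, Clio is a knight, and Willa is a knight.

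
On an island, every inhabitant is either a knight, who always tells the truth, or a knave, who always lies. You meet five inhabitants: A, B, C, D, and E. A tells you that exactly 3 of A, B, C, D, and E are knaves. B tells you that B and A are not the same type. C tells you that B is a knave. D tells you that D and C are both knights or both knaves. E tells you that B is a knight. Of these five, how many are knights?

1

The unique consistent assignment is A=knave, B=knave, C=knight, D=knave, E=knave.
That has 1 knight.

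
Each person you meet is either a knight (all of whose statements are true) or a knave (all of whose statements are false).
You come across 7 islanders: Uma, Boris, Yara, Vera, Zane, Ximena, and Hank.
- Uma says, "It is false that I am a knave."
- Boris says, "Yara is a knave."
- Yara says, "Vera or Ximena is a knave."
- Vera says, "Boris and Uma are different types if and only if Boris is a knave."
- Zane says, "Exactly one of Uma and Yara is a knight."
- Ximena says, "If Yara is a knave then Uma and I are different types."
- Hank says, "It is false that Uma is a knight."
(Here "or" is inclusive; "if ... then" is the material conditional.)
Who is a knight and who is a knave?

Uma is a knave, Boris is a knave, Yara is a knight, Vera is a knave, Zane is a knight, Ximena is a knight, and Hank is a knight.

Uma is a knave; "it is false that I am a knave" is false, as required.
Boris is a knave; "Yara is a knave" is false, as required.
Yara is a knight; "Vera or Ximena is a knave" is True, as required.
Vera is a knave, and the claim "Boris and Uma are different types if and only if Boris is a knave" is indeed false.
Zane is a knight, so "exactly one of Uma and Yara is a knight" must be True — and it is.
Ximena is a knight; "if Yara is a knave then Uma and I are different types" is True, as required.
Hank is a knight; "it is false that Uma is a knight" is True, as required.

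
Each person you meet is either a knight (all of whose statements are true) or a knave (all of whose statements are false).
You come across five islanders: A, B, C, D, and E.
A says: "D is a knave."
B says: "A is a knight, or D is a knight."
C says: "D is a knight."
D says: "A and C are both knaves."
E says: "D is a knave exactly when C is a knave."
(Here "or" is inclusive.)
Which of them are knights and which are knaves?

A is a knight; "D is a knave" is True, as required.
B is a knight, so "A is a knight, or D is a knight" must be True — and it is.
C is a knave, and the claim "D is a knight" is indeed false.
Since D is a knave, "A and C are both knaves" needs to be false, which holds.
E is a knight, and the claim "D is a knave exactly when C is a knave" is indeed True.

Knights: A, B, and E. Knaves: C and D.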